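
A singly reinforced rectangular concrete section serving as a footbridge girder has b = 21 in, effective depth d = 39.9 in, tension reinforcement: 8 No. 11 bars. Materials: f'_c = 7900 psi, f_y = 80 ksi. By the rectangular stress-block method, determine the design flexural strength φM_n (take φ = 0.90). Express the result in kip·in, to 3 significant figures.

φM_n ≈ 32700 kip·in

A_s = 8 × 1.56 = 12.48 in².
T = A_s f_y = 12.48 × 80 = 998.4 kips.
a = T/(0.85 f'_c b) = 998.4/(0.85 × 7.9 × 21) = 7.080 in.
M_n = T(d − a/2) = 998.4 × (39.9 − 3.54) = 36301.8 kip·in.
φM_n = 0.90 × 36301.8 = 32671.6 kip·in.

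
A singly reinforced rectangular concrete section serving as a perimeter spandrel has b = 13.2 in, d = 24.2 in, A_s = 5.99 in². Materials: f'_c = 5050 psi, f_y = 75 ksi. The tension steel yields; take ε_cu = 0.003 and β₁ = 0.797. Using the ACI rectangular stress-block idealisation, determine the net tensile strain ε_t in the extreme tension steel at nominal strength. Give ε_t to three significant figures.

ε_t ≈ 0.00430

a = A_s f_y/(0.85 f'_c b) = 7.929 in.
β₁ = 0.797, so c = a/β₁ = 7.929/0.797 = 9.949 in.
From the linear strain diagram with ε_cu = 0.003: ε_t = 0.003 (d − c)/c = 0.003 × (24.2 − 9.949)/9.949 = 0.00430.
ε_t is between 0.004 and 0.005 — transition zone.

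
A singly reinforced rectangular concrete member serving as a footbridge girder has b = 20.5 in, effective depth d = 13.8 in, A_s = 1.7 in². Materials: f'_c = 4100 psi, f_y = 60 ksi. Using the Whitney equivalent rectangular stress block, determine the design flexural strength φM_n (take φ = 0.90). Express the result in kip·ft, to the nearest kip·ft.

φM_n ≈ 100 kip·ft

T = A_s f_y = 1.7 × 60 = 102 kips.
a = T/(0.85 f'_c b) = 102/(0.85 × 4.1 × 20.5) = 1.428 in.
M_n = T(d − a/2) = 102 × (13.8 − 0.714) = 1334.8 kip·in = 1334.8/12 = 111.23 kip·ft.
φM_n = 0.90 × 111.23 = 100.11 kip·ft.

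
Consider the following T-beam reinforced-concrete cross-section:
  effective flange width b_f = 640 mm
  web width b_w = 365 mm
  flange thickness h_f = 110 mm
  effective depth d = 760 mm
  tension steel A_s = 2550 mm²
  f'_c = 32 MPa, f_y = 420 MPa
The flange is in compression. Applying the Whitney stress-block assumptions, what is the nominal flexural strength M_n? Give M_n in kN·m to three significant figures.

Tension: T = A_s f_y = 2550 × 420 = 1071000 N.
Try a within the flange: a = T/(0.85 f'_c b_f) = 1071000/(0.85 × 32 × 640) = 61.52 mm.
Since a = 61.52 ≤ h_f = 110 mm, the stress block lies entirely in the flange; analyse as a rectangular beam of width b_f.
M_n = T(d − a/2) = 1071000 × (760 − 30.76) = 781.02 × 10⁶ N·mm.
M_n = 781.02 kN·m.

M_n ≈ 781 kN·m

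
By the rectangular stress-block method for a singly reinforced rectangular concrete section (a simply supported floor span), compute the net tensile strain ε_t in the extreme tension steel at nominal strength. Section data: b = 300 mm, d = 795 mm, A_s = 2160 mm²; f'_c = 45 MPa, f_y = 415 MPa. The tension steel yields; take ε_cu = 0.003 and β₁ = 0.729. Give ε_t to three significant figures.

a = A_s f_y/(0.85 f'_c b) = 78.12 mm.
β₁ = 0.729, so c = a/β₁ = 78.12/0.729 = 107.16 mm.
From the linear strain diagram with ε_cu = 0.003: ε_t = 0.003 (d − c)/c = 0.003 × (795 − 107.16)/107.16 = 0.0193.
Since ε_t ≥ 0.005, the section is tension-controlled.

ε_t ≈ 0.0193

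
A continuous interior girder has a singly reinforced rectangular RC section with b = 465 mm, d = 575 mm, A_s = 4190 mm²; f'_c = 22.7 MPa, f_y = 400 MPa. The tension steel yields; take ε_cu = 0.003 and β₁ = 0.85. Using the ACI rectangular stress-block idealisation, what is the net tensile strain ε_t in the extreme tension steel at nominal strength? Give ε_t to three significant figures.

ε_t ≈ 0.00485

a = A_s f_y/(0.85 f'_c b) = 186.80 mm.
β₁ = 0.85, so c = a/β₁ = 186.80/0.85 = 219.76 mm.
From the linear strain diagram with ε_cu = 0.003: ε_t = 0.003 (d − c)/c = 0.003 × (575 − 219.76)/219.76 = 0.00485.
ε_t is between 0.004 and 0.005 — transition zone.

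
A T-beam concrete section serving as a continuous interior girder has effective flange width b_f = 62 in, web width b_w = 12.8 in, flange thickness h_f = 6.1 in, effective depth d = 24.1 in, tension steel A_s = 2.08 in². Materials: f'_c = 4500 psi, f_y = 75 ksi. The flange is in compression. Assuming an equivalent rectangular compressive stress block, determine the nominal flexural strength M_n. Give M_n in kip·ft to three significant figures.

Tension: T = A_s f_y = 2.08 × 75 = 156 kips.
Try a within the flange: a = T/(0.85 f'_c b_f) = 156/(0.85 × 4.5 × 62) = 0.658 in.
Since a = 0.658 ≤ h_f = 6.1 in, the stress block lies entirely in the flange; analyse as a rectangular beam of width b_f.
M_n = T(d − a/2) = 156 × (24.1 − 0.329) = 3708.3 kip·in.
M_n = 3708.3/12 = 309.03 kip·ft.

M_n ≈ 309 kip·ft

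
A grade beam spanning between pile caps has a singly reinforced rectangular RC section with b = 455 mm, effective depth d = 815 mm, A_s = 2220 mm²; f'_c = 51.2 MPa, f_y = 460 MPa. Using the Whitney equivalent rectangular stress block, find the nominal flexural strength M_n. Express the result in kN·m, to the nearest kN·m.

T = A_s f_y = 2220 × 460 = 1021200 N = 1021.2 kN.
From C = T: a = T/(0.85 f'_c b) = 1021200/(0.85 × 51.2 × 455) = 51.57 mm.
M_n = T(d − a/2) = 1021.2 kN × (815 − 25.785) mm = 805.95 kN·m.

M_n ≈ 806 kN·m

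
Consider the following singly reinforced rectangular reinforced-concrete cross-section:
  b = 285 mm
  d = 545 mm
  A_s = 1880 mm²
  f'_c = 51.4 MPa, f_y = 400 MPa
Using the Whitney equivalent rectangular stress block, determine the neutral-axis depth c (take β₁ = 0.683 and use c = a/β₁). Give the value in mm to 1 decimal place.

T = A_s f_y = 1880 × 400 = 752000 N = 752 kN.
Setting C = 0.85 f'_c a b equal to T: a = 752000/(0.85 × 51.4 × 285) = 60.394 mm.
With β₁ = 0.683, c = a/β₁ = 60.394/0.683 = 88.4 mm.

c ≈ 88.4 mm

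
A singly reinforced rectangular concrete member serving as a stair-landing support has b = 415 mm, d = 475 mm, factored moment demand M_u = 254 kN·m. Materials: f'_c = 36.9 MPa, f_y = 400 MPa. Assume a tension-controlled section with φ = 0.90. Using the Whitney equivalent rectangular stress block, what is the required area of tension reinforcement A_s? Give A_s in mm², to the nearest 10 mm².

M_n = M_u/φ = 254/0.90 = 282.222 kN·m.
With M_n = 0.85 f'_c a b (d − a/2), solve the quadratic for a:
a = d − √(d² − 2M_n/(0.85 f'_c b)) = 475 − √(475² − 2 × 282.222×10⁶/(0.85 × 36.9 × 415)) = 48.08 mm.
A_s = 0.85 f'_c a b / f_y = 0.85 × 36.9 × 48.08 × 415 / 400 = 1564.6 mm².

A_s ≈ 1560 mm²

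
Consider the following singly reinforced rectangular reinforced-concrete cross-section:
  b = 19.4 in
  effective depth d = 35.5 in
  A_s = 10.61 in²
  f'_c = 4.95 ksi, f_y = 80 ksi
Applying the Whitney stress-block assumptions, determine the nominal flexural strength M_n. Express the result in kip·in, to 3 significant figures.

T = A_s f_y = 10.61 × 80 = 848.8 kips.
a = T/(0.85 f'_c b) = 848.8/(0.85 × 4.95 × 19.4) = 10.399 in.
M_n = T(d − a/2) = 848.8 × (35.5 − 5.1995) = 25719.1 kip·in.

M_n ≈ 25700 kip·in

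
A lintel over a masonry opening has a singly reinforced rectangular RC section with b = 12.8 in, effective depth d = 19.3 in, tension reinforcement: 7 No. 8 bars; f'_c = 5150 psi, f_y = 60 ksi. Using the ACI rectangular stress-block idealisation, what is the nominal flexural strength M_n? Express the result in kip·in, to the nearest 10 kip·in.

M_n ≈ 5420 kip·in

A_s = 7 × 0.79 = 5.53 in².
T = A_s f_y = 5.53 × 60 = 331.8 kips.
a = T/(0.85 f'_c b) = 331.8/(0.85 × 5.15 × 12.8) = 5.922 in.
M_n = T(d − a/2) = 331.8 × (19.3 − 2.961) = 5421.3 kip·in.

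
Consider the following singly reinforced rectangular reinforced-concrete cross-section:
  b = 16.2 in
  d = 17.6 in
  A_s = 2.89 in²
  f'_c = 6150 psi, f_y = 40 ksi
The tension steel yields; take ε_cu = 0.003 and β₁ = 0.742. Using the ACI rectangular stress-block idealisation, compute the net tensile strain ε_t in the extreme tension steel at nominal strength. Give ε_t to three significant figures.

a = A_s f_y/(0.85 f'_c b) = 1.365 in.
β₁ = 0.742, so c = a/β₁ = 1.365/0.742 = 1.840 in.
From the linear strain diagram with ε_cu = 0.003: ε_t = 0.003 (d − c)/c = 0.003 × (17.6 − 1.840)/1.840 = 0.0257.
Since ε_t ≥ 0.005, the section is tension-controlled.

ε_t ≈ 0.0257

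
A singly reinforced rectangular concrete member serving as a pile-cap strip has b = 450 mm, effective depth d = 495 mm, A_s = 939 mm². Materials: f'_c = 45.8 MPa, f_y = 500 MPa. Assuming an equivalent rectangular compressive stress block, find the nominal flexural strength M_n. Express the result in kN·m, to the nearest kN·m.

M_n ≈ 226 kN·m

T = A_s f_y = 939 × 500 = 469500 N = 469.5 kN.
From C = T: a = T/(0.85 f'_c b) = 469500/(0.85 × 45.8 × 450) = 26.80 mm.
M_n = T(d − a/2) = 469.5 kN × (495 − 13.4) mm = 226.11 kN·m.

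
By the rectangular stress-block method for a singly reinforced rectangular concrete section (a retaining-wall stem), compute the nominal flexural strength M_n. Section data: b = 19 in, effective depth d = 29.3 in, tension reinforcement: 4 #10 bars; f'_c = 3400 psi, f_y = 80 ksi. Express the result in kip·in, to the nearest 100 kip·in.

M_n ≈ 10400 kip·in

A_s = 4 × 1.27 = 5.08 in².
T = A_s f_y = 5.08 × 80 = 406.4 kips.
a = T/(0.85 f'_c b) = 406.4/(0.85 × 3.4 × 19) = 7.401 in.
M_n = T(d − a/2) = 406.4 × (29.3 − 3.7005) = 10403.6 kip·in.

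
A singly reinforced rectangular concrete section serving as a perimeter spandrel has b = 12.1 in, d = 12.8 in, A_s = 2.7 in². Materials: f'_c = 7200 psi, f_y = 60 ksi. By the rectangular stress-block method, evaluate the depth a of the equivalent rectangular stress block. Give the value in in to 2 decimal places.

T = A_s f_y = 2.7 × 60 = 162 kips.
a = T/(0.85 f'_c b) = 162/(0.85 × 7.2 × 12.1) = 2.19 in.

a ≈ 2.19 in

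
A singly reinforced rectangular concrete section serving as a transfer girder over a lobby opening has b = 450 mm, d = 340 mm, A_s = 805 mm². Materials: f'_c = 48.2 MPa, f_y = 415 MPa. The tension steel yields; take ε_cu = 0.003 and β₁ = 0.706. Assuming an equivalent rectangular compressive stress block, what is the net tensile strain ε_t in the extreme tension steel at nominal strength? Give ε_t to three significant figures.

ε_t ≈ 0.0367

a = A_s f_y/(0.85 f'_c b) = 18.12 mm.
β₁ = 0.706, so c = a/β₁ = 18.12/0.706 = 25.67 mm.
From the linear strain diagram with ε_cu = 0.003: ε_t = 0.003 (d − c)/c = 0.003 × (340 − 25.67)/25.67 = 0.0367.
Since ε_t ≥ 0.005, the section is tension-controlled.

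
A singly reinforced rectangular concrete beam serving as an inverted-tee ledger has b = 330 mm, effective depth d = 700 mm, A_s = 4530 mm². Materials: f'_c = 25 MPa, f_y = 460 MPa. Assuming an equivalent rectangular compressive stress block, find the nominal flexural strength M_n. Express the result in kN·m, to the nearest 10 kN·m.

M_n ≈ 1150 kN·m

T = A_s f_y = 4530 × 460 = 2083800 N = 2083.8 kN.
From C = T: a = T/(0.85 f'_c b) = 2083800/(0.85 × 25 × 330) = 297.16 mm.
M_n = T(d − a/2) = 2083.8 kN × (700 − 148.58) mm = 1149.05 kN·m.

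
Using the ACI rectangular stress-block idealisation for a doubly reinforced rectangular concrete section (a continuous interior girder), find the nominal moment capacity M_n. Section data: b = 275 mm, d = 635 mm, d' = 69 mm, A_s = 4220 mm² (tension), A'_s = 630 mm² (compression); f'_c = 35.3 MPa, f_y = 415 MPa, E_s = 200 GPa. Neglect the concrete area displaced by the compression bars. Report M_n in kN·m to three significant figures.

Assume both tension and compression steel yield.
Net tension couple steel: A_s − A'_s = 3590 mm².
a = (A_s − A'_s) f_y / (0.85 f'_c b) = 1489850/(0.85 × 35.3 × 275) = 180.56 mm.
c = a/β₁ = 180.56/0.798 = 226.27 mm; ε'_s = 0.003(c − d')/c = 0.0021 ≥ f_y/E_s = 0.0021, so compression steel does yield.
M_n = (A_s − A'_s) f_y (d − a/2) + A'_s f_y (d − d') = [1489850 × (635 − 90.28) + 261450 × (635 − 69)] × 10⁻⁶ = 811.55 + 147.98 = 959.53 kN·m.

M_n ≈ 960 kN·m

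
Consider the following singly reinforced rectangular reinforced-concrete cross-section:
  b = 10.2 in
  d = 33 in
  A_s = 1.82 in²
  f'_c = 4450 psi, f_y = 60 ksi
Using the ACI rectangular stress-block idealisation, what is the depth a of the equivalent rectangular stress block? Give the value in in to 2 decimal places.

a ≈ 2.83 in

T = A_s f_y = 1.82 × 60 = 109.2 kips.
a = T/(0.85 f'_c b) = 109.2/(0.85 × 4.45 × 10.2) = 2.83 in.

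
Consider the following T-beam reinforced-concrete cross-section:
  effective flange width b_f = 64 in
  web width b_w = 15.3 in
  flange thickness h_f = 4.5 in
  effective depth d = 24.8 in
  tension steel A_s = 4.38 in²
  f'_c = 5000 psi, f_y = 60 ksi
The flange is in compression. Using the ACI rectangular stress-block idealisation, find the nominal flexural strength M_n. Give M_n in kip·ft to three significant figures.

M_n ≈ 533 kip·ft

Tension: T = A_s f_y = 4.38 × 60 = 262.8 kips.
Try a within the flange: a = T/(0.85 f'_c b_f) = 262.8/(0.85 × 5 × 64) = 0.966 in.
Since a = 0.966 ≤ h_f = 4.5 in, the stress block lies entirely in the flange; analyse as a rectangular beam of width b_f.
M_n = T(d − a/2) = 262.8 × (24.8 − 0.483) = 6390.5 kip·in.
M_n = 6390.5/12 = 532.54 kip·ft.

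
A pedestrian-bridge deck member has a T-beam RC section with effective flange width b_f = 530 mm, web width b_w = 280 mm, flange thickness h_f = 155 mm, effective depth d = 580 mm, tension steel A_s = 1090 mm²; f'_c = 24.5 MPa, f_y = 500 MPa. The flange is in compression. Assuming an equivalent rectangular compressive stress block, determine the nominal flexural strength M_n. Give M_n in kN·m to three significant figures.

M_n ≈ 303 kN·m

Tension: T = A_s f_y = 1090 × 500 = 545000 N.
Try a within the flange: a = T/(0.85 f'_c b_f) = 545000/(0.85 × 24.5 × 530) = 49.38 mm.
Since a = 49.38 ≤ h_f = 155 mm, the stress block lies entirely in the flange; analyse as a rectangular beam of width b_f.
M_n = T(d − a/2) = 545000 × (580 − 24.69) = 302.64 × 10⁶ N·mm.
M_n = 302.64 kN·m.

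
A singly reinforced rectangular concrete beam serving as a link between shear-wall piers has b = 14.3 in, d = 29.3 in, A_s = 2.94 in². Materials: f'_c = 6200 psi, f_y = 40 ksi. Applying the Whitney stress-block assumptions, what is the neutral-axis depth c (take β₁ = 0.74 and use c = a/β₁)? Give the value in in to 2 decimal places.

c ≈ 2.11 in

T = A_s f_y = 2.94 × 40 = 117.6 kips.
a = T/(0.85 f'_c b) = 117.6/(0.85 × 6.2 × 14.3) = 1.5605 in.
With β₁ = 0.74, c = a/β₁ = 1.5605/0.74 = 2.11 in.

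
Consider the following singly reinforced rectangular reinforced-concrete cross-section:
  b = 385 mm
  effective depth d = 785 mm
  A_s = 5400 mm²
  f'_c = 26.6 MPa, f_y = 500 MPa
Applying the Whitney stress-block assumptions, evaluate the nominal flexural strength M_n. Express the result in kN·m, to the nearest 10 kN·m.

M_n ≈ 1700 kN·m

T = A_s f_y = 5400 × 500 = 2700000 N = 2700 kN.
From C = T: a = T/(0.85 f'_c b) = 2700000/(0.85 × 26.6 × 385) = 310.17 mm.
M_n = T(d − a/2) = 2700 kN × (785 − 155.085) mm = 1700.77 kN·m.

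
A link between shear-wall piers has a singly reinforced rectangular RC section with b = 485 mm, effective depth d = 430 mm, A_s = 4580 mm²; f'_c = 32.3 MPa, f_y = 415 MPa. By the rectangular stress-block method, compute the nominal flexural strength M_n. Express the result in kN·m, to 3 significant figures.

T = A_s f_y = 4580 × 415 = 1900700 N = 1900.7 kN.
From C = T: a = T/(0.85 f'_c b) = 1900700/(0.85 × 32.3 × 485) = 142.74 mm.
M_n = T(d − a/2) = 1900.7 kN × (430 − 71.37) mm = 681.65 kN·m.

M_n ≈ 682 kN·m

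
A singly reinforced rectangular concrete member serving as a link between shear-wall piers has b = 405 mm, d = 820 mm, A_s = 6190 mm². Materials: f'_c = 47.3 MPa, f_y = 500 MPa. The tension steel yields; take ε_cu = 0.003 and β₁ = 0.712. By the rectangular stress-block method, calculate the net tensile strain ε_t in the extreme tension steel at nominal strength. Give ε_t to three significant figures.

a = A_s f_y/(0.85 f'_c b) = 190.08 mm.
β₁ = 0.712, so c = a/β₁ = 190.08/0.712 = 266.97 mm.
From the linear strain diagram with ε_cu = 0.003: ε_t = 0.003 (d − c)/c = 0.003 × (820 − 266.97)/266.97 = 0.00621.
Since ε_t ≥ 0.005, the section is tension-controlled.

ε_t ≈ 0.00621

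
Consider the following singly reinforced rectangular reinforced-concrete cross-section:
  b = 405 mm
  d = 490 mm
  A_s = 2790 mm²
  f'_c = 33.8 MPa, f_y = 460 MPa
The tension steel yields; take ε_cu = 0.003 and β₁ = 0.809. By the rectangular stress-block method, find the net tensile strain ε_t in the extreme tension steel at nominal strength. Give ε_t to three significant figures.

a = A_s f_y/(0.85 f'_c b) = 110.30 mm.
β₁ = 0.809, so c = a/β₁ = 110.30/0.809 = 136.34 mm.
From the linear strain diagram with ε_cu = 0.003: ε_t = 0.003 (d − c)/c = 0.003 × (490 − 136.34)/136.34 = 0.00778.
Since ε_t ≥ 0.005, the section is tension-controlled.

ε_t ≈ 0.00778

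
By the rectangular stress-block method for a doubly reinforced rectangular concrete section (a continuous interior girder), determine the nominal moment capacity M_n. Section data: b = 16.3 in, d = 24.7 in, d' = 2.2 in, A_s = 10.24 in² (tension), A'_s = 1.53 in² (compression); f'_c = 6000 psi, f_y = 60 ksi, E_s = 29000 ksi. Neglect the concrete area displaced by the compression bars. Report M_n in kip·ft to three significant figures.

Assume both steels yield.
a = (A_s − A'_s) f_y/(0.85 f'_c b) = (10.24 − 1.53) × 60/(0.85 × 6 × 16.3) = 6.287 in.
c = a/β₁ = 6.287/0.75 = 8.383 in; ε'_s = 0.003(c − d')/c = 0.0022 ≥ ε_y = 0.0021, so the compression steel yields.
M_n = (A_s − A'_s) f_y (d − a/2) + A'_s f_y (d − d') = 522.6 × (24.7 − 3.1435) + 91.8 × (24.7 − 2.2) = 11265.4 + 2065.5 = 13330.9 kip·in = 13330.9/12 = 1110.91 kip·ft.

M_n ≈ 1110 kip·ft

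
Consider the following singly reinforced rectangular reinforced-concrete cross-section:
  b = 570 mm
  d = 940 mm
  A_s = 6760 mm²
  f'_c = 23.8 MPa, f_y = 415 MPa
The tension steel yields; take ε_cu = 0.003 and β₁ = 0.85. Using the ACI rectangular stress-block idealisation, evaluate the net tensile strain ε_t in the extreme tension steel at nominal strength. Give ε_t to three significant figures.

a = A_s f_y/(0.85 f'_c b) = 243.29 mm.
β₁ = 0.85, so c = a/β₁ = 243.29/0.85 = 286.22 mm.
From the linear strain diagram with ε_cu = 0.003: ε_t = 0.003 (d − c)/c = 0.003 × (940 − 286.22)/286.22 = 0.00685.
Since ε_t ≥ 0.005, the section is tension-controlled.

ε_t ≈ 0.00685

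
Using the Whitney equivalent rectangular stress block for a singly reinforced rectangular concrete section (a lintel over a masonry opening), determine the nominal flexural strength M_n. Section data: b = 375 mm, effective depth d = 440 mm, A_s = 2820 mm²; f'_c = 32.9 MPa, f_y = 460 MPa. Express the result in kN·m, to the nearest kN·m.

M_n ≈ 491 kN·m

T = A_s f_y = 2820 × 460 = 1297200 N = 1297.2 kN.
From C = T: a = T/(0.85 f'_c b) = 1297200/(0.85 × 32.9 × 375) = 123.70 mm.
M_n = T(d − a/2) = 1297.2 kN × (440 − 61.85) mm = 490.54 kN·m.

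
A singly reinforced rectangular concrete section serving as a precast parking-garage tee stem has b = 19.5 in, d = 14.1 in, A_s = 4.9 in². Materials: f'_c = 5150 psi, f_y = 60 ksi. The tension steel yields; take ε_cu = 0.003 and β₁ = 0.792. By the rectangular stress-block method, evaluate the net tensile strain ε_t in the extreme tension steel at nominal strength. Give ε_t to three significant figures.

ε_t ≈ 0.00673

a = A_s f_y/(0.85 f'_c b) = 3.444 in.
β₁ = 0.792, so c = a/β₁ = 3.444/0.792 = 4.348 in.
From the linear strain diagram with ε_cu = 0.003: ε_t = 0.003 (d − c)/c = 0.003 × (14.1 − 4.348)/4.348 = 0.00673.
Since ε_t ≥ 0.005, the section is tension-controlled.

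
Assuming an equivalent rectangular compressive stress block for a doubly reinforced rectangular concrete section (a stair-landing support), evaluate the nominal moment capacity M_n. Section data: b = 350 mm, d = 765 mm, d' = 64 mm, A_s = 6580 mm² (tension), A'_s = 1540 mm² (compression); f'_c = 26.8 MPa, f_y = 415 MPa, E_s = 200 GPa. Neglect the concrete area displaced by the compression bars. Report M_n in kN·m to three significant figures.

M_n ≈ 1770 kN·m

Assume both tension and compression steel yield.
Net tension couple steel: A_s − A'_s = 5040 mm².
a = (A_s − A'_s) f_y / (0.85 f'_c b) = 2091600/(0.85 × 26.8 × 350) = 262.34 mm.
c = a/β₁ = 262.34/0.85 = 308.64 mm; ε'_s = 0.003(c − d')/c = 0.0024 ≥ f_y/E_s = 0.0021, so compression steel does yield.
M_n = (A_s − A'_s) f_y (d − a/2) + A'_s f_y (d − d') = [2091600 × (765 − 131.17) + 639100 × (765 − 64)] × 10⁻⁶ = 1325.72 + 448.01 = 1773.73 kN·m.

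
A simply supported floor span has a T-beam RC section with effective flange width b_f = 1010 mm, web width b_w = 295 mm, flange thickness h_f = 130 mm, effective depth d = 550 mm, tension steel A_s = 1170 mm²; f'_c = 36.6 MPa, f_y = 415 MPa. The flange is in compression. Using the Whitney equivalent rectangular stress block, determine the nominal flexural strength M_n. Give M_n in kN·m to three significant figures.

Tension: T = A_s f_y = 1170 × 415 = 485550 N.
Try a within the flange: a = T/(0.85 f'_c b_f) = 485550/(0.85 × 36.6 × 1010) = 15.45 mm.
Since a = 15.45 ≤ h_f = 130 mm, the stress block lies entirely in the flange; analyse as a rectangular beam of width b_f.
M_n = T(d − a/2) = 485550 × (550 − 7.725) = 263.30 × 10⁶ N·mm.
M_n = 263.30 kN·m.

M_n ≈ 263 kN·m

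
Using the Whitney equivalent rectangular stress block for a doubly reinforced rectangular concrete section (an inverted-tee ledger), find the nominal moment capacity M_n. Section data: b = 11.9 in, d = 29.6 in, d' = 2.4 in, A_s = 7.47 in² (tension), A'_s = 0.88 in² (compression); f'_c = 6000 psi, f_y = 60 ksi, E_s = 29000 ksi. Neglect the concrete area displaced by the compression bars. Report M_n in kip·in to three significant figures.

M_n ≈ 11900 kip·in

Assume both steels yield.
a = (A_s − A'_s) f_y/(0.85 f'_c b) = (7.47 − 0.88) × 60/(0.85 × 6 × 11.9) = 6.515 in.
c = a/β₁ = 6.515/0.75 = 8.687 in; ε'_s = 0.003(c − d')/c = 0.0022 ≥ ε_y = 0.0021, so the compression steel yields.
M_n = (A_s − A'_s) f_y (d − a/2) + A'_s f_y (d − d') = 395.4 × (29.6 − 3.2575) + 52.8 × (29.6 − 2.4) = 10415.8 + 1436.2 = 11852.0 kip·in.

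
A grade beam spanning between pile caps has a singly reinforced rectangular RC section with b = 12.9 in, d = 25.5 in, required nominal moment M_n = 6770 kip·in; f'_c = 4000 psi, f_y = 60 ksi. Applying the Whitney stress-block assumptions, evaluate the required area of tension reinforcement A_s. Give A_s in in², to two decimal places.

A_s ≈ 5.13 in²

From M_n = 0.85 f'_c a b (d − a/2):
a = d − √(d² − 2M_n/(0.85 f'_c b)) = 25.5 − √(25.5² − 2 × 6770/(0.85 × 4 × 12.9)) = 7.019 in.
A_s = 0.85 f'_c a b / f_y = 0.85 × 4 × 7.019 × 12.9 / 60 = 5.131 in².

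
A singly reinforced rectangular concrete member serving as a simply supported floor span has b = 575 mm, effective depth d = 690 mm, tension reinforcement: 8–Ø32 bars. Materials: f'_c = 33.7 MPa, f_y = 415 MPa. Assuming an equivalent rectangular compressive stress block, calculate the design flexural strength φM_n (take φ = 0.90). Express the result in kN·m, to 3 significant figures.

φM_n ≈ 1460 kN·m

A_s = 8 × 804 = 6432 mm².
T = A_s f_y = 6432 × 415 = 2669280 N = 2669.28 kN.
From C = T: a = T/(0.85 f'_c b) = 2669280/(0.85 × 33.7 × 575) = 162.06 mm.
M_n = T(d − a/2) = 2669.28 kN × (690 − 81.03) mm = 1625.51 kN·m.
φM_n = 0.90 × 1625.51 = 1462.96 kN·m.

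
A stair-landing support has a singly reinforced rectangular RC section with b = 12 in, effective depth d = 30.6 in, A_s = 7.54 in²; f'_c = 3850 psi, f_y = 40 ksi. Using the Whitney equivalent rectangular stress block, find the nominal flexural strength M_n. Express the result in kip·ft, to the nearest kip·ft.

M_n ≈ 673 kip·ft

T = A_s f_y = 7.54 × 40 = 301.6 kips.
a = T/(0.85 f'_c b) = 301.6/(0.85 × 3.85 × 12) = 7.680 in.
M_n = T(d − a/2) = 301.6 × (30.6 − 3.84) = 8070.8 kip·in = 8070.8/12 = 672.57 kip·ft.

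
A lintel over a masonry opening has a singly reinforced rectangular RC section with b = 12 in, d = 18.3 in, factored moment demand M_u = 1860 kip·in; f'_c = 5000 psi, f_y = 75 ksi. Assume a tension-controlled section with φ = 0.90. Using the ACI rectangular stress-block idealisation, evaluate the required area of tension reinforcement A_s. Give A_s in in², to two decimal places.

A_s ≈ 1.61 in²

M_n = M_u/φ = 1860/0.90 = 2066.67 kip·in.
From M_n = 0.85 f'_c a b (d − a/2):
a = d − √(d² − 2M_n/(0.85 f'_c b)) = 18.3 − √(18.3² − 2 × 2066.67/(0.85 × 5 × 12)) = 2.368 in.
A_s = 0.85 f'_c a b / f_y = 0.85 × 5 × 2.368 × 12 / 75 = 1.610 in².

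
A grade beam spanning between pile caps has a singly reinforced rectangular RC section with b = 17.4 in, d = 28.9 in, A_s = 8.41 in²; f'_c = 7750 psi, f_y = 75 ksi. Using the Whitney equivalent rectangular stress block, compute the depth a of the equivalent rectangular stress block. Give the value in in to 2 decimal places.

T = A_s f_y = 8.41 × 75 = 630.75 kips.
a = T/(0.85 f'_c b) = 630.75/(0.85 × 7.75 × 17.4) = 5.50 in.

a ≈ 5.50 in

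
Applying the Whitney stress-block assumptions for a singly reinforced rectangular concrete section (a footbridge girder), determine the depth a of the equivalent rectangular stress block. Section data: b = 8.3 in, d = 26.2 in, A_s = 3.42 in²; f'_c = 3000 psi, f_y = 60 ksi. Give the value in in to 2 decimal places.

a ≈ 9.70 in

T = A_s f_y = 3.42 × 60 = 205.2 kips.
a = T/(0.85 f'_c b) = 205.2/(0.85 × 3 × 8.3) = 9.70 in.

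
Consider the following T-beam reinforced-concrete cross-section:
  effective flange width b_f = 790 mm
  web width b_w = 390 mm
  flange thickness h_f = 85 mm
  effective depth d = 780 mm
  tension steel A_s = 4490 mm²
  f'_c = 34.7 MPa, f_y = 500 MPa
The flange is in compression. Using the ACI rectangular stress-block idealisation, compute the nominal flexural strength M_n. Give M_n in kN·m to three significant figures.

Tension: T = A_s f_y = 4490 × 500 = 2245000 N.
Try a within the flange: a = T/(0.85 f'_c b_f) = 2245000/(0.85 × 34.7 × 790) = 96.35 mm.
a = 96.35 > h_f = 85 mm: the block extends into the web. Split into flange-overhang and web parts.
C_f = 0.85 f'_c (b_f − b_w) h_f = 0.85 × 34.7 × (790 − 390) × 85 = 1002830 N.
Remaining web compression depth: a_w = (T − C_f)/(0.85 f'_c b_w) = (2245000 − 1002830)/(0.85 × 34.7 × 390) = 107.99 mm.
M_n = C_f(d − h_f/2) + (T − C_f)(d − a_w/2) = 1002830 × (780 − 42.5) + 1242170 × (780 − 53.995) = 739.59 + 901.82 = 1641.41 × 10⁶ N·mm.
M_n = 1641.41 kN·m.

M_n ≈ 1640 kN·m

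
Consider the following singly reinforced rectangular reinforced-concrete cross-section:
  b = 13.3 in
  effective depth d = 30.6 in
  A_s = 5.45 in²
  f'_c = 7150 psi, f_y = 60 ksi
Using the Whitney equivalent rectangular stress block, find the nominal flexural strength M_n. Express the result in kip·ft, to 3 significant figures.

T = A_s f_y = 5.45 × 60 = 327 kips.
a = T/(0.85 f'_c b) = 327/(0.85 × 7.15 × 13.3) = 4.045 in.
M_n = T(d − a/2) = 327 × (30.6 − 2.0225) = 9344.8 kip·in = 9344.8/12 = 778.73 kip·ft.

M_n ≈ 779 kip·ft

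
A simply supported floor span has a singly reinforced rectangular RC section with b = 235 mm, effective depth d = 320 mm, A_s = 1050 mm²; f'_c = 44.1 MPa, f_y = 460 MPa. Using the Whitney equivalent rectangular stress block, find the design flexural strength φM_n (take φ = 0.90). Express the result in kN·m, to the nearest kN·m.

T = A_s f_y = 1050 × 460 = 483000 N = 483 kN.
From C = T: a = T/(0.85 f'_c b) = 483000/(0.85 × 44.1 × 235) = 54.83 mm.
M_n = T(d − a/2) = 483 kN × (320 − 27.415) mm = 141.32 kN·m.
φM_n = 0.90 × 141.32 = 127.19 kN·m.

φM_n ≈ 127 kN·m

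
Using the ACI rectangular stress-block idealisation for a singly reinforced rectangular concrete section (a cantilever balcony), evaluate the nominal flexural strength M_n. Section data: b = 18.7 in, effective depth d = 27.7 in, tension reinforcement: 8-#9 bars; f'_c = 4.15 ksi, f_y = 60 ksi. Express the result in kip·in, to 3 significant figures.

A_s = 8 × 1 = 8 in².
T = A_s f_y = 8 × 60 = 480 kips.
a = T/(0.85 f'_c b) = 480/(0.85 × 4.15 × 18.7) = 7.277 in.
M_n = T(d − a/2) = 480 × (27.7 − 3.6385) = 11549.5 kip·in.

M_n ≈ 11500 kip·in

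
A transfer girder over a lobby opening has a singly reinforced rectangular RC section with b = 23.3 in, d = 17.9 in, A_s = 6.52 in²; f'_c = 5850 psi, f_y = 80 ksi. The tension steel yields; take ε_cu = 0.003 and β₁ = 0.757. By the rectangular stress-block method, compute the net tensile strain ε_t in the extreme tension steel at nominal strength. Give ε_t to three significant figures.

ε_t ≈ 0.00603

a = A_s f_y/(0.85 f'_c b) = 4.502 in.
β₁ = 0.757, so c = a/β₁ = 4.502/0.757 = 5.947 in.
From the linear strain diagram with ε_cu = 0.003: ε_t = 0.003 (d − c)/c = 0.003 × (17.9 − 5.947)/5.947 = 0.00603.
Since ε_t ≥ 0.005, the section is tension-controlled.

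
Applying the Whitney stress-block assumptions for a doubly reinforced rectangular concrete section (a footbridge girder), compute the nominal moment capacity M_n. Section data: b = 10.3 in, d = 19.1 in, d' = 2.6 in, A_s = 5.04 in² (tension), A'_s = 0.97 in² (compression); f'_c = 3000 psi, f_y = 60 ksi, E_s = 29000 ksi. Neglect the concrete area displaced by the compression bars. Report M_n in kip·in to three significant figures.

M_n ≈ 4490 kip·in

Assume both steels yield.
a = (A_s − A'_s) f_y/(0.85 f'_c b) = (5.04 − 0.97) × 60/(0.85 × 3 × 10.3) = 9.298 in.
c = a/β₁ = 9.298/0.85 = 10.939 in; ε'_s = 0.003(c − d')/c = 0.0023 ≥ ε_y = 0.0021, so the compression steel yields.
M_n = (A_s − A'_s) f_y (d − a/2) + A'_s f_y (d − d') = 244.2 × (19.1 − 4.649) + 58.2 × (19.1 − 2.6) = 3528.9 + 960.3 = 4489.2 kip·in.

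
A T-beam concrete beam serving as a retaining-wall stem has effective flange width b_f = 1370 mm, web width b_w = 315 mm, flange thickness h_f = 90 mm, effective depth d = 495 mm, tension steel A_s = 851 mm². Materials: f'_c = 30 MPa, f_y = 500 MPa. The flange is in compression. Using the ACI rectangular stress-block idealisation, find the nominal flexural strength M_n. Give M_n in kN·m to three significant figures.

M_n ≈ 208 kN·m

Tension: T = A_s f_y = 851 × 500 = 425500 N.
Try a within the flange: a = T/(0.85 f'_c b_f) = 425500/(0.85 × 30 × 1370) = 12.18 mm.
Since a = 12.18 ≤ h_f = 90 mm, the stress block lies entirely in the flange; analyse as a rectangular beam of width b_f.
M_n = T(d − a/2) = 425500 × (495 − 6.09) = 208.03 × 10⁶ N·mm.
M_n = 208.03 kN·m.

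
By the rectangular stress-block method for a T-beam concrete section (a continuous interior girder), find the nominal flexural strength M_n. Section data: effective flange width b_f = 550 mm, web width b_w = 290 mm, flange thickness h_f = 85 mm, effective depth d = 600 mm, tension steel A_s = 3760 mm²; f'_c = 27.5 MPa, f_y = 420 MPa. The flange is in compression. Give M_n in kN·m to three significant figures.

M_n ≈ 842 kN·m

Tension: T = A_s f_y = 3760 × 420 = 1579200 N.
Try a within the flange: a = T/(0.85 f'_c b_f) = 1579200/(0.85 × 27.5 × 550) = 122.84 mm.
a = 122.84 > h_f = 85 mm: the block extends into the web. Split into flange-overhang and web parts.
C_f = 0.85 f'_c (b_f − b_w) h_f = 0.85 × 27.5 × (550 − 290) × 85 = 516588 N.
Remaining web compression depth: a_w = (T − C_f)/(0.85 f'_c b_w) = (1579200 − 516588)/(0.85 × 27.5 × 290) = 156.76 mm.
M_n = C_f(d − h_f/2) + (T − C_f)(d − a_w/2) = 516588 × (600 − 42.5) + 1062612 × (600 − 78.38) = 288.00 + 554.28 = 842.28 × 10⁶ N·mm.
M_n = 842.28 kN·m.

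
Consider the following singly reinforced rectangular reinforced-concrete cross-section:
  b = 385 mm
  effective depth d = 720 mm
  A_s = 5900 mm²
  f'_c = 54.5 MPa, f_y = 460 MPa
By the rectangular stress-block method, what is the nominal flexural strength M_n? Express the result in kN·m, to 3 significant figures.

T = A_s f_y = 5900 × 460 = 2714000 N = 2714 kN.
From C = T: a = T/(0.85 f'_c b) = 2714000/(0.85 × 54.5 × 385) = 152.17 mm.
M_n = T(d − a/2) = 2714 kN × (720 − 76.085) mm = 1747.59 kN·m.

M_n ≈ 1750 kN·m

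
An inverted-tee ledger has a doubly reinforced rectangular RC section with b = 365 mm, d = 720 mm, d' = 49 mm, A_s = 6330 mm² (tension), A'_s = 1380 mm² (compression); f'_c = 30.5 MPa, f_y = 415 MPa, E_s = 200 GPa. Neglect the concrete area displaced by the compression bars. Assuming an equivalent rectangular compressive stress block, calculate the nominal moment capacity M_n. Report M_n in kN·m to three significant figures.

Assume both tension and compression steel yield.
Net tension couple steel: A_s − A'_s = 4950 mm².
a = (A_s − A'_s) f_y / (0.85 f'_c b) = 2054250/(0.85 × 30.5 × 365) = 217.09 mm.
c = a/β₁ = 217.09/0.832 = 260.93 mm; ε'_s = 0.003(c − d')/c = 0.0024 ≥ f_y/E_s = 0.0021, so compression steel does yield.
M_n = (A_s − A'_s) f_y (d − a/2) + A'_s f_y (d − d') = [2054250 × (720 − 108.545) + 572700 × (720 − 49)] × 10⁻⁶ = 1256.08 + 384.28 = 1640.36 kN·m.

M_n ≈ 1640 kN·m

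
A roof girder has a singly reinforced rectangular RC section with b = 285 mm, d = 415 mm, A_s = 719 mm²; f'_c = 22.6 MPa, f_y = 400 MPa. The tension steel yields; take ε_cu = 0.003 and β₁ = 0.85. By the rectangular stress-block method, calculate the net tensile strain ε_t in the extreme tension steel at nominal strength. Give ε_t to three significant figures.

a = A_s f_y/(0.85 f'_c b) = 52.53 mm.
β₁ = 0.85, so c = a/β₁ = 52.53/0.85 = 61.80 mm.
From the linear strain diagram with ε_cu = 0.003: ε_t = 0.003 (d − c)/c = 0.003 × (415 − 61.80)/61.80 = 0.0171.
Since ε_t ≥ 0.005, the section is tension-controlled.

ε_t ≈ 0.0171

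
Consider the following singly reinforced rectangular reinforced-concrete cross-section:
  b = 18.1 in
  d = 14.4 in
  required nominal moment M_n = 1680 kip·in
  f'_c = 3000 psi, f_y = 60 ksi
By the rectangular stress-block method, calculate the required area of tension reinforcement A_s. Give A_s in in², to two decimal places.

A_s ≈ 2.15 in²

From M_n = 0.85 f'_c a b (d − a/2):
a = d − √(d² − 2M_n/(0.85 f'_c b)) = 14.4 − √(14.4² − 2 × 1680/(0.85 × 3 × 18.1)) = 2.800 in.
A_s = 0.85 f'_c a b / f_y = 0.85 × 3 × 2.800 × 18.1 / 60 = 2.154 in².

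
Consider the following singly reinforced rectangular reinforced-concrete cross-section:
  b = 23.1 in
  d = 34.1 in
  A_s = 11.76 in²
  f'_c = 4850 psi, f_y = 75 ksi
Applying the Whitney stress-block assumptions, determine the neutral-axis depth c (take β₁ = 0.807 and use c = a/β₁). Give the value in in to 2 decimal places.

c ≈ 11.48 in

T = A_s f_y = 11.76 × 75 = 882 kips.
a = T/(0.85 f'_c b) = 882/(0.85 × 4.85 × 23.1) = 9.2618 in.
With β₁ = 0.807, c = a/β₁ = 9.2618/0.807 = 11.48 in.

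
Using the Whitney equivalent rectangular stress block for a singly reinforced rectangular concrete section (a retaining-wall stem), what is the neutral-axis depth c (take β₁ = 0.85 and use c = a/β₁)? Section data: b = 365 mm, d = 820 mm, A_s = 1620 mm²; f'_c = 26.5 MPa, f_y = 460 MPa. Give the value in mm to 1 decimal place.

T = A_s f_y = 1620 × 460 = 745200 N = 745.2 kN.
Setting C = 0.85 f'_c a b equal to T: a = 745200/(0.85 × 26.5 × 365) = 90.639 mm.
With β₁ = 0.85, c = a/β₁ = 90.639/0.85 = 106.6 mm.

c ≈ 106.6 mm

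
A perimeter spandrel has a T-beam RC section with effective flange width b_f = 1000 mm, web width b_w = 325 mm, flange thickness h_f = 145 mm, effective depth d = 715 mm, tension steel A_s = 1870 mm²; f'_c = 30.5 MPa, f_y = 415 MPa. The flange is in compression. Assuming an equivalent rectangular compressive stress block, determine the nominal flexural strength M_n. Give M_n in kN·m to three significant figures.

M_n ≈ 543 kN·m

Tension: T = A_s f_y = 1870 × 415 = 776050 N.
Try a within the flange: a = T/(0.85 f'_c b_f) = 776050/(0.85 × 30.5 × 1000) = 29.93 mm.
Since a = 29.93 ≤ h_f = 145 mm, the stress block lies entirely in the flange; analyse as a rectangular beam of width b_f.
M_n = T(d − a/2) = 776050 × (715 − 14.965) = 543.26 × 10⁶ N·mm.
M_n = 543.26 kN·m.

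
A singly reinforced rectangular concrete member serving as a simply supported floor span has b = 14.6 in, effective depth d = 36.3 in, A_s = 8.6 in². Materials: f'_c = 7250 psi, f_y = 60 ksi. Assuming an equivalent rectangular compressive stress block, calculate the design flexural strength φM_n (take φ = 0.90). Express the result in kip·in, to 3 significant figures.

φM_n ≈ 15500 kip·in

T = A_s f_y = 8.6 × 60 = 516 kips.
a = T/(0.85 f'_c b) = 516/(0.85 × 7.25 × 14.6) = 5.735 in.
M_n = T(d − a/2) = 516 × (36.3 − 2.8675) = 17251.2 kip·in.
φM_n = 0.90 × 17251.2 = 15526.1 kip·in.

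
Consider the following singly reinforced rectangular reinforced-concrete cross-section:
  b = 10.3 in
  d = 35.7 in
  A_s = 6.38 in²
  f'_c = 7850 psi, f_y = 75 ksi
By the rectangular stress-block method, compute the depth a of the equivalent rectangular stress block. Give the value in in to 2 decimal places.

T = A_s f_y = 6.38 × 75 = 478.5 kips.
a = T/(0.85 f'_c b) = 478.5/(0.85 × 7.85 × 10.3) = 6.96 in.

a ≈ 6.96 in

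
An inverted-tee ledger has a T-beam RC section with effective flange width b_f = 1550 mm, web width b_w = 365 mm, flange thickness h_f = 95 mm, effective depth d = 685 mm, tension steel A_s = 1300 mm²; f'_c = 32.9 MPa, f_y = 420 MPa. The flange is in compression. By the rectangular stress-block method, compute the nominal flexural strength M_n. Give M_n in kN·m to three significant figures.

Tension: T = A_s f_y = 1300 × 420 = 546000 N.
Try a within the flange: a = T/(0.85 f'_c b_f) = 546000/(0.85 × 32.9 × 1550) = 12.60 mm.
Since a = 12.60 ≤ h_f = 95 mm, the stress block lies entirely in the flange; analyse as a rectangular beam of width b_f.
M_n = T(d − a/2) = 546000 × (685 − 6.3) = 370.57 × 10⁶ N·mm.
M_n = 370.57 kN·m.

M_n ≈ 371 kN·m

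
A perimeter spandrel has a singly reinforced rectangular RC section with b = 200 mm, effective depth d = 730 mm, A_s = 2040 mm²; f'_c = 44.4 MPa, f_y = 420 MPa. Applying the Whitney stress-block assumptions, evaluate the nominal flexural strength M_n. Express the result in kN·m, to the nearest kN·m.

M_n ≈ 577 kN·m

T = A_s f_y = 2040 × 420 = 856800 N = 856.8 kN.
From C = T: a = T/(0.85 f'_c b) = 856800/(0.85 × 44.4 × 200) = 113.51 mm.
M_n = T(d − a/2) = 856.8 kN × (730 − 56.755) mm = 576.84 kN·m.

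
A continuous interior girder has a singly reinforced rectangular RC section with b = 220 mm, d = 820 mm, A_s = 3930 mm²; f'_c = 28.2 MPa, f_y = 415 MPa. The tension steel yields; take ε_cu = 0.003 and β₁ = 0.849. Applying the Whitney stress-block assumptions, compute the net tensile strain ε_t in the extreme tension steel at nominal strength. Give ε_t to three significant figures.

ε_t ≈ 0.00375

a = A_s f_y/(0.85 f'_c b) = 309.28 mm.
β₁ = 0.849, so c = a/β₁ = 309.28/0.849 = 364.29 mm.
From the linear strain diagram with ε_cu = 0.003: ε_t = 0.003 (d − c)/c = 0.003 × (820 − 364.29)/364.29 = 0.00375.
ε_t < 0.004 — the section is over-reinforced for flexure under ACI limits.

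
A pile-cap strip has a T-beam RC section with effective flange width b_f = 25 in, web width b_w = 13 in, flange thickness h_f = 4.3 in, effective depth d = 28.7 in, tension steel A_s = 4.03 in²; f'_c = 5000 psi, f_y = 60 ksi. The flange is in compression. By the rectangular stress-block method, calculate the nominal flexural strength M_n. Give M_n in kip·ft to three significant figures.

M_n ≈ 555 kip·ft

Tension: T = A_s f_y = 4.03 × 60 = 241.8 kips.
Try a within the flange: a = T/(0.85 f'_c b_f) = 241.8/(0.85 × 5 × 25) = 2.276 in.
Since a = 2.276 ≤ h_f = 4.3 in, the stress block lies entirely in the flange; analyse as a rectangular beam of width b_f.
M_n = T(d − a/2) = 241.8 × (28.7 − 1.138) = 6664.5 kip·in.
M_n = 6664.5/12 = 555.38 kip·ft.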